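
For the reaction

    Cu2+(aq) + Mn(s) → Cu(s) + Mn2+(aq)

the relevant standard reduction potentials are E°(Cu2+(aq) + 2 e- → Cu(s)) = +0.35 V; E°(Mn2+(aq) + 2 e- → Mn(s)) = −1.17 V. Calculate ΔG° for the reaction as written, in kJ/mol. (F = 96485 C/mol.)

−293 kJ/mol

In the reaction as written Cu2+(aq) is reduced, so the Cu²⁺/Cu couple is the cathode and Mn²⁺/Mn is the anode.
E°cell = +0.35 − (−1.17) = +1.52 V; balancing electrons gives n = 2.
ΔG° = −nFE°cell = −(2)(96485)(+1.52) J/mol = −293 kJ/mol.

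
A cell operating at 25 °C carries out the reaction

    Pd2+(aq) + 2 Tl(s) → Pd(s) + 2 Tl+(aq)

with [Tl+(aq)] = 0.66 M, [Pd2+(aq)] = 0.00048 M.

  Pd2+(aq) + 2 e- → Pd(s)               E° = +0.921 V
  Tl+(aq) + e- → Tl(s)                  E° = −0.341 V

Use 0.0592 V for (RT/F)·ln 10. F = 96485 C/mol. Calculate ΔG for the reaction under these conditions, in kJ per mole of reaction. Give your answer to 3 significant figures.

With Pd²⁺/Pd reduced at the cathode, E°cell = +0.921 − (−0.341) = +1.262 V and n = 2.
Here Q = [Tl+(aq)]^2 / [Pd2+(aq)] = 908 (log Q = 2.958), giving E = +1.262 − (0.0592/2)·(2.958) = +1.1744 V.
Finally ΔG = −nFE = −(2)(96485 C/mol)(+1.1744 V) = −227 kJ/mol.

−227 kJ/mol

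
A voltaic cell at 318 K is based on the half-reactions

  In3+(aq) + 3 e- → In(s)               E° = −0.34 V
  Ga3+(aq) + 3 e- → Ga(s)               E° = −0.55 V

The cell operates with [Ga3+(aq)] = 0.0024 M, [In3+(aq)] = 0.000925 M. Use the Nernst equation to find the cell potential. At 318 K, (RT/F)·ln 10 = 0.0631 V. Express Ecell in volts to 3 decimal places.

Since E°(In³⁺/In) > E°(Ga³⁺/Ga), In³⁺/In serves as the cathode.
E°cell = E°cat − E°an = −0.34 − (−0.55) = +0.21 V; n = 3.
Balancing gives In3+(aq) + Ga(s) → In(s) + Ga3+(aq); hence Q = [Ga3+(aq)] / [In3+(aq)] = 2.59 (log Q = 0.414).
Applying E = E° − (RT ln10/nF)·log Q gives +0.21 − (0.0631/3)(0.414) = +0.201 V.

+0.201 V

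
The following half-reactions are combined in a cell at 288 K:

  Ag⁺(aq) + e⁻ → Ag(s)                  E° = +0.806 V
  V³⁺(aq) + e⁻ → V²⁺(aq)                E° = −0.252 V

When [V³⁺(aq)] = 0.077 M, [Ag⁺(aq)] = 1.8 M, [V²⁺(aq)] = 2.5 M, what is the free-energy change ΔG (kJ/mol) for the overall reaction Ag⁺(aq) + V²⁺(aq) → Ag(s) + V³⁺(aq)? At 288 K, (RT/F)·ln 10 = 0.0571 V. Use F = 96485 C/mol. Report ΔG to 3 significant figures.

With Ag⁺/Ag reduced at the cathode, E°cell = +0.806 − (−0.252) = +1.058 V and n = 1.
The reaction quotient is [V³⁺(aq)] / ([Ag⁺(aq)]·[V²⁺(aq)]) = 0.0171; by Nernst, E = +1.058 − (0.0571/1)(−1.767) = +1.1589 V.
Then ΔG = −nFE = −1 × 96485 × +1.1589 J/mol = −112 kJ/mol.

−112 kJ/mol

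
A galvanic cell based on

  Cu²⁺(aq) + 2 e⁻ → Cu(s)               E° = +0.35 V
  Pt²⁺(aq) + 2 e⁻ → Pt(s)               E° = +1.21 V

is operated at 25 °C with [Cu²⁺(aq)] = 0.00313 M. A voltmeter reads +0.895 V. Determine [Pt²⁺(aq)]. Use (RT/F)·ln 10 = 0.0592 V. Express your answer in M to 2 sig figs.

0.048 M

The Pt²⁺/Pt couple has the larger reduction potential, so it is the cathode: E°cell = +1.21 − (+0.35) = +0.86 V and n = 2.
Since E = E° − (0.0592/n)·log Q, log Q = n(E° − E)/0.0592 = −1.182.
Balancing electrons gives Pt²⁺(aq) + Cu(s) → Pt(s) + Cu²⁺(aq); thus Q = [Cu²⁺(aq)] / [Pt²⁺(aq)].
Substituting the known concentrations and solving, log [Pt²⁺(aq)] = −1.322 and [Pt²⁺(aq)] = 0.048 M.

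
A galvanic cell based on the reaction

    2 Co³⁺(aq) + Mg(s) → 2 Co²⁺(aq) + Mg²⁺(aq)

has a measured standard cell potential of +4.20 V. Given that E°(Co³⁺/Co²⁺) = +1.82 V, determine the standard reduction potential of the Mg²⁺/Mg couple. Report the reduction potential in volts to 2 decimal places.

In the reaction as written the Co³⁺/Co²⁺ couple is reduced (cathode) and Mg²⁺/Mg is oxidized (anode), so E°cell = E°(Co³⁺/Co²⁺) − E°(Mg²⁺/Mg).
E°(Mg²⁺/Mg) = E°(cathode) − E°cell = +1.82 − (+4.20) = −2.38 V.

−2.38 V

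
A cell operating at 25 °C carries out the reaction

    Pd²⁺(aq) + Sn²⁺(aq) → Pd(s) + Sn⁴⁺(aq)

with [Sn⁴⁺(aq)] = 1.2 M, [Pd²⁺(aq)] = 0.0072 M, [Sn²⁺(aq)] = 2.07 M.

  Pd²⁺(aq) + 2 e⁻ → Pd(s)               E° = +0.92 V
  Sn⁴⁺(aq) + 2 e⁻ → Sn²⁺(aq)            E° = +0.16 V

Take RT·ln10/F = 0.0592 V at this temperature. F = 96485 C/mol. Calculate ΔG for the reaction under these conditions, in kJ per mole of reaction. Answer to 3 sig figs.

E°cell = +0.92 − (+0.16) = +0.76 V; the balanced reaction transfers n = 2 electrons.
The reaction quotient is [Sn⁴⁺(aq)] / ([Pd²⁺(aq)]·[Sn²⁺(aq)]) = 80.5; by Nernst, E = +0.76 − (0.0592/2)(1.906) = +0.7036 V.
Finally ΔG = −nFE = −(2)(96485 C/mol)(+0.7036 V) = −136 kJ/mol.

−136 kJ/mol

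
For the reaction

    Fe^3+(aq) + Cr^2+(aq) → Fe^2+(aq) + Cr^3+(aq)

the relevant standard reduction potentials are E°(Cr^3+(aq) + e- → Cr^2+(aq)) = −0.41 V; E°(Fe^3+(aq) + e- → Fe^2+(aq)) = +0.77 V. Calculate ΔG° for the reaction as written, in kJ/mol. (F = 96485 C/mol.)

−114 kJ/mol

In the reaction as written Fe^3+(aq) is reduced, so the Fe³⁺/Fe²⁺ couple is the cathode and Cr³⁺/Cr²⁺ is the anode.
E°cell = +0.77 − (−0.41) = +1.18 V; balancing electrons gives n = 1.
ΔG° = −nFE°cell = −(1)(96485)(+1.18) J/mol = −114 kJ/mol.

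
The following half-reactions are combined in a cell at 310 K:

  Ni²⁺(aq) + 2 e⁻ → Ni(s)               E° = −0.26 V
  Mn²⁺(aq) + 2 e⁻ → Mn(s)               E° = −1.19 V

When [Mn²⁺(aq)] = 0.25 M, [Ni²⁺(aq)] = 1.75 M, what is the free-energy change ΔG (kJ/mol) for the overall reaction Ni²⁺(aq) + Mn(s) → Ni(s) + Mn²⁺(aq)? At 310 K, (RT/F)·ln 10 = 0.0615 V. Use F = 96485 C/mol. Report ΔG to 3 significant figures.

E°cell = −0.26 − (−1.19) = +0.93 V; the balanced reaction transfers n = 2 electrons.
Q = [Mn²⁺(aq)] / [Ni²⁺(aq)] = 0.143, so log Q = −0.845 and E = +0.93 − (0.0615/2)(−0.845) = +0.9560 V.
Then ΔG = −nFE = −2 × 96485 × +0.9560 J/mol = −184 kJ/mol.

−184 kJ/mol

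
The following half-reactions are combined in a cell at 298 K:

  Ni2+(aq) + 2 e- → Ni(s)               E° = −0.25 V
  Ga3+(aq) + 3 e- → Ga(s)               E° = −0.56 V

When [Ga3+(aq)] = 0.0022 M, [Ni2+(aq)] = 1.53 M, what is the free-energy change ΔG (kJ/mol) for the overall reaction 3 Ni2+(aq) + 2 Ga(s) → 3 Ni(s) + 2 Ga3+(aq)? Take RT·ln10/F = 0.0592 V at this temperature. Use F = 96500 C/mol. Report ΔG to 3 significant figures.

−213 kJ/mol

The standard cell potential is −0.25 − (−0.56) = +0.31 V, with n = 6 electrons in the balanced equation.
Here Q = [Ga3+(aq)]^2 / [Ni2+(aq)]^3 = 1.35×10^−6 (log Q = −5.869), giving E = +0.31 − (0.0592/6)·(−5.869) = +0.3679 V.
ΔG = −nFE = −(6)(96500)(+0.3679) J/mol = −213 kJ/mol.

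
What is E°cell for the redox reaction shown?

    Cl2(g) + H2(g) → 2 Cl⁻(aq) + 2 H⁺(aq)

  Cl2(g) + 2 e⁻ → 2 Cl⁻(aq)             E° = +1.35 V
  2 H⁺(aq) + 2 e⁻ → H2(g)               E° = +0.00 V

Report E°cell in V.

Cl2(g) gains electrons, so the Cl₂/Cl⁻ couple is the cathode; the 2H⁺/H₂ couple is the anode.
E°cell = E°(cathode) − E°(anode) = +1.35 − (+0.00) = +1.35 V.

+1.35 V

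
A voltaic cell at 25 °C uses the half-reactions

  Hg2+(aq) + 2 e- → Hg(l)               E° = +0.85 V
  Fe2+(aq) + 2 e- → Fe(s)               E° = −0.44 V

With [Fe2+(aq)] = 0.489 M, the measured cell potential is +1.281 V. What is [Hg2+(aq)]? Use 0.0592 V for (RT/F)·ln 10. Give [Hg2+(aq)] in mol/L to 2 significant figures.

0.24 M

Hg²⁺/Hg is the cathode (higher E°); E°cell = +0.85 − (−0.44) = +1.29 V with n = 2.
Since E = E° − (0.0592/n)·log Q, log Q = n(E° − E)/0.0592 = 0.304.
For Hg2+(aq) + Fe(s) → Hg(l) + Fe2+(aq), the reaction quotient is Q = [Fe2+(aq)] / [Hg2+(aq)].
Substituting the known concentrations and solving, log [Hg2+(aq)] = −0.615 and [Hg2+(aq)] = 0.24 M.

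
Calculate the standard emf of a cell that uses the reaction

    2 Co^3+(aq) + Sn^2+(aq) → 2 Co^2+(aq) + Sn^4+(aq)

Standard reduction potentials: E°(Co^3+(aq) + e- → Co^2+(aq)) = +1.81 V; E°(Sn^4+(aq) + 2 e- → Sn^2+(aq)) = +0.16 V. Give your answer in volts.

+1.65 V

Co^3+(aq) gains electrons, so the Co³⁺/Co²⁺ couple is the cathode; the Sn⁴⁺/Sn²⁺ couple is the anode.
E°cell = E°(cathode) − E°(anode) = +1.81 − (+0.16) = +1.65 V.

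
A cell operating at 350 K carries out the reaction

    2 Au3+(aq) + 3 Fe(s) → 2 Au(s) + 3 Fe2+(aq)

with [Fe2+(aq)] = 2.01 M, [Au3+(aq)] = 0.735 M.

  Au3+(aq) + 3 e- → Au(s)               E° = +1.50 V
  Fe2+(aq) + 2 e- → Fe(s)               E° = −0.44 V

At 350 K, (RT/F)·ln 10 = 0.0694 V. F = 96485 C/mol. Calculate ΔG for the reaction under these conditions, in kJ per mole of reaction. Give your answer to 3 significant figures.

With Au³⁺/Au reduced at the cathode, E°cell = +1.50 − (−0.44) = +1.94 V and n = 6.
The reaction quotient is [Fe2+(aq)]^3 / [Au3+(aq)]^2 = 15; by Nernst, E = +1.94 − (0.0694/6)(1.177) = +1.9264 V.
Finally ΔG = −nFE = −(6)(96485 C/mol)(+1.9264 V) = −1120 kJ/mol.

−1120 kJ/mol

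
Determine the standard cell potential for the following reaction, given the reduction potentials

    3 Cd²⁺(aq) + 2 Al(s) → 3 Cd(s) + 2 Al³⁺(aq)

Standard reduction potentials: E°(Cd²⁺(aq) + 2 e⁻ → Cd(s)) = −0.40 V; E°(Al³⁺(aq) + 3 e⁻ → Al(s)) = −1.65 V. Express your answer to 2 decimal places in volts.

Cd²⁺(aq) gains electrons, so the Cd²⁺/Cd couple is the cathode; the Al³⁺/Al couple is the anode.
E°cell = E°(cathode) − E°(anode) = −0.40 − (−1.65) = +1.25 V.
The positive value indicates the reaction is spontaneous as written.

+1.25 V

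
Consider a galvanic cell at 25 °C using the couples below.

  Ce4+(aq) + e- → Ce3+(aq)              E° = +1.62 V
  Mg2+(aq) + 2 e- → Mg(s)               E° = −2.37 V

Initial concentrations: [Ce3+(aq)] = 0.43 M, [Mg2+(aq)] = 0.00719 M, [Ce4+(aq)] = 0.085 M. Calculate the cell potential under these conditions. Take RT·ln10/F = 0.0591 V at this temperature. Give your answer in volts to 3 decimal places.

Since E°(Ce⁴⁺/Ce³⁺) > E°(Mg²⁺/Mg), Ce⁴⁺/Ce³⁺ serves as the cathode.
E°cell = +1.62 − (−2.37) = +3.99 V, with n = 2 electrons transferred.
The balanced reaction is 2 Ce4+(aq) + Mg(s) → 2 Ce3+(aq) + Mg2+(aq), so Q = ([Ce3+(aq)]^2·[Mg2+(aq)]) / [Ce4+(aq)]^2 = 0.184 and log Q = −0.735.
Applying E = E° − (RT ln10/nF)·log Q gives +3.99 − (0.0591/2)(−0.735) = +4.012 V.

+4.012 V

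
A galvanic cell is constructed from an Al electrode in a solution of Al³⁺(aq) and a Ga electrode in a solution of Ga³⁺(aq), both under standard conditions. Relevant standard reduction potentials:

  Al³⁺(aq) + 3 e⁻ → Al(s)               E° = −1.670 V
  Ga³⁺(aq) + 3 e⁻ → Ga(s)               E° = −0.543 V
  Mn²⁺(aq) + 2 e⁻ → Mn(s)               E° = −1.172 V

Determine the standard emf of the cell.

+1.127 V

The Ga³⁺/Ga couple has the higher E°, so Ga ion is reduced (cathode) and Al is oxidized (anode).
E°cell = E°(cathode) − E°(anode) = −0.543 − (−1.670) = +1.127 V.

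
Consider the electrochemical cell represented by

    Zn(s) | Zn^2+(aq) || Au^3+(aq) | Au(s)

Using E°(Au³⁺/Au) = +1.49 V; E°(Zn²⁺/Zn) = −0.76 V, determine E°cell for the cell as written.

By convention the left-hand electrode in cell notation is the anode (oxidation) and the right-hand electrode is the cathode (reduction).
E°cell = E°(right) − E°(left) = +1.49 − (−0.76) = +2.25 V.

+2.25 V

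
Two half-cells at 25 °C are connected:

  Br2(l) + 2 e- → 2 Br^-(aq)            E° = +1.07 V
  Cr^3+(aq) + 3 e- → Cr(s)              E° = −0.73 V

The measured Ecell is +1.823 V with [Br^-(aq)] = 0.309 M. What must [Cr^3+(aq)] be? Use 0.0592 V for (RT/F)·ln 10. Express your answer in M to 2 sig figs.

Br₂/Br⁻ is the cathode (higher E°); E°cell = +1.07 − (−0.73) = +1.80 V with n = 6.
From the Nernst equation, log Q = n(E° − E)/0.0592 = 6·(+1.80 − (+1.823))/0.0592 = −2.331.
The balanced reaction is 3 Br2(l) + 2 Cr(s) → 6 Br^-(aq) + 2 Cr^3+(aq), so Q = [Br^-(aq)]^6·[Cr^3+(aq)]^2.
Solving for the unknown gives log [Cr^3+(aq)] = 0.365, so [Cr^3+(aq)] ≈ 2.3 M.

2.3 M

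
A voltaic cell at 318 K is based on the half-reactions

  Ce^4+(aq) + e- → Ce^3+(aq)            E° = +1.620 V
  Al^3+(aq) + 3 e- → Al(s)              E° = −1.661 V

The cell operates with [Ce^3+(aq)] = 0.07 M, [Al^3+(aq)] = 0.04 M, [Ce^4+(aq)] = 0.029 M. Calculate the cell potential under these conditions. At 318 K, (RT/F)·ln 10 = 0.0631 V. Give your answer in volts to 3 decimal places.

Ce⁴⁺/Ce³⁺ is reduced (cathode, E° = +1.620 V) and Al³⁺/Al is oxidized (anode).
E°cell = +1.620 − (−1.661) = +3.281 V, with n = 3 electrons transferred.
The balanced reaction is 3 Ce^4+(aq) + Al(s) → 3 Ce^3+(aq) + Al^3+(aq), so Q = ([Ce^3+(aq)]^3·[Al^3+(aq)]) / [Ce^4+(aq)]^3 = 0.563 and log Q = −0.250.
E = E° − (0.0631/n)·log Q = +3.281 − (0.0631/3)(−0.250) = +3.286 V.

+3.286 V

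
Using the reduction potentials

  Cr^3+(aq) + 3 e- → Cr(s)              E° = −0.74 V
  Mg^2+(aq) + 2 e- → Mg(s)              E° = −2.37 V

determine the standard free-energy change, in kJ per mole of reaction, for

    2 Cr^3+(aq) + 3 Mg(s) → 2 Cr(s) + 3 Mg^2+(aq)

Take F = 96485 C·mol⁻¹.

In the reaction as written Cr^3+(aq) is reduced, so the Cr³⁺/Cr couple is the cathode and Mg²⁺/Mg is the anode.
E°cell = −0.74 − (−2.37) = +1.63 V; balancing electrons gives n = 6.
ΔG° = −nFE°cell = −(6)(96485)(+1.63) J/mol = −944 kJ/mol.

−944 kJ/mol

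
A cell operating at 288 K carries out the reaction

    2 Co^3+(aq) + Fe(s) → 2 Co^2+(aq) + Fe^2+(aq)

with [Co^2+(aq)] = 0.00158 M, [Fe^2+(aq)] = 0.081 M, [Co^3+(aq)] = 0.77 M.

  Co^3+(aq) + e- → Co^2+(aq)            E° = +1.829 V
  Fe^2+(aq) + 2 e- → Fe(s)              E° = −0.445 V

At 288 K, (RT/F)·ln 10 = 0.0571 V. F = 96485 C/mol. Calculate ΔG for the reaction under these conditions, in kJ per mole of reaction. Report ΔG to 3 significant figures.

The standard cell potential is +1.829 − (−0.445) = +2.274 V, with n = 2 electrons in the balanced equation.
Here Q = ([Co^2+(aq)]^2·[Fe^2+(aq)]) / [Co^3+(aq)]^2 = 3.41×10^−7 (log Q = −6.467), giving E = +2.274 − (0.0571/2)·(−6.467) = +2.4586 V.
ΔG = −nFE = −(2)(96485)(+2.4586) J/mol = −474 kJ/mol.

−474 kJ/mol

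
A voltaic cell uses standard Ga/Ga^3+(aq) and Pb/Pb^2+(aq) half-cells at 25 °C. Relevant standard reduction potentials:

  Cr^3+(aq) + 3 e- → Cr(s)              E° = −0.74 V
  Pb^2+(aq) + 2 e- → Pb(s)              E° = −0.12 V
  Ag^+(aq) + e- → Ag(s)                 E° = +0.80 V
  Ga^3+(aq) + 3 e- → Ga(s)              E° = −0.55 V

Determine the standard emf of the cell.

The Pb²⁺/Pb couple has the higher E°, so Pb ion is reduced (cathode) and Ga is oxidized (anode).
E°cell = E°(cathode) − E°(anode) = −0.12 − (−0.55) = +0.43 V.

+0.43 V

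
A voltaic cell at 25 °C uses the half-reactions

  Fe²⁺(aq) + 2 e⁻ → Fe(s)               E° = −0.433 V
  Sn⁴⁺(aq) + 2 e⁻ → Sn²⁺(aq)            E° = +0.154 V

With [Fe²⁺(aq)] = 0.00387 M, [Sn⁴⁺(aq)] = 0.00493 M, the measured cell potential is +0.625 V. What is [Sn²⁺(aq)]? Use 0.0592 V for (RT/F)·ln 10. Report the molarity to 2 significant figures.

0.066 M

Sn⁴⁺/Sn²⁺ is the cathode (higher E°); E°cell = +0.154 − (−0.433) = +0.587 V with n = 2.
Since E = E° − (0.0592/n)·log Q, log Q = n(E° − E)/0.0592 = −1.284.
For Sn⁴⁺(aq) + Fe(s) → Sn²⁺(aq) + Fe²⁺(aq), the reaction quotient is Q = ([Sn²⁺(aq)]·[Fe²⁺(aq)]) / [Sn⁴⁺(aq)].
Solving for the unknown gives log [Sn²⁺(aq)] = −1.179, so [Sn²⁺(aq)] ≈ 0.066 M.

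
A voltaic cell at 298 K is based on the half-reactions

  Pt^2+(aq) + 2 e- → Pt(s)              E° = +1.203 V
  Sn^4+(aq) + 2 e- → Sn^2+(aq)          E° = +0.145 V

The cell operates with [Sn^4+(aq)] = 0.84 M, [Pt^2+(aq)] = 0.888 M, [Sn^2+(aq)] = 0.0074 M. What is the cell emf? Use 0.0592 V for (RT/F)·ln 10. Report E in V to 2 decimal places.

Pt²⁺/Pt is reduced (cathode, E° = +1.203 V) and Sn⁴⁺/Sn²⁺ is oxidized (anode).
E°cell = +1.203 − (+0.145) = +1.058 V, with n = 2 electrons transferred.
Balancing gives Pt^2+(aq) + Sn^2+(aq) → Pt(s) + Sn^4+(aq); hence Q = [Sn^4+(aq)] / ([Pt^2+(aq)]·[Sn^2+(aq)]) = 128 (log Q = 2.107).
E = E° − (0.0592/n)·log Q = +1.058 − (0.0592/2)(2.107) = +1.00 V.

+1.00 V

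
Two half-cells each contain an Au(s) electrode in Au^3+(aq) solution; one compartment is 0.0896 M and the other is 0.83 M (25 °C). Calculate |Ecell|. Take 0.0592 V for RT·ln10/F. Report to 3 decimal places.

For a concentration cell E°cell = 0, since both electrodes use the same couple.
The compartment with the higher Au^3+(aq) concentration (0.83 M) acts as the cathode; ions are reduced there and produced at the dilute (0.0896 M) anode.
With n = 3, Ecell = −(0.0592/3)·log([dilute]/[conc]) = −(0.0592/3)·log(0.0896/0.83) = +0.019 V.

0.019 V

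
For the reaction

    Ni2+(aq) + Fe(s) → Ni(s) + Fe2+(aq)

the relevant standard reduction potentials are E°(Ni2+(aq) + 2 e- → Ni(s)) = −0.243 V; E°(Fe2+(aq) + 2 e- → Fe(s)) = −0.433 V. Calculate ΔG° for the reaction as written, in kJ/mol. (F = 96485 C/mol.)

−36.7 kJ/mol

In the reaction as written Ni2+(aq) is reduced, so the Ni²⁺/Ni couple is the cathode and Fe²⁺/Fe is the anode.
E°cell = −0.243 − (−0.433) = +0.190 V; balancing electrons gives n = 2.
ΔG° = −nFE°cell = −(2)(96485)(+0.190) J/mol = −36.7 kJ/mol.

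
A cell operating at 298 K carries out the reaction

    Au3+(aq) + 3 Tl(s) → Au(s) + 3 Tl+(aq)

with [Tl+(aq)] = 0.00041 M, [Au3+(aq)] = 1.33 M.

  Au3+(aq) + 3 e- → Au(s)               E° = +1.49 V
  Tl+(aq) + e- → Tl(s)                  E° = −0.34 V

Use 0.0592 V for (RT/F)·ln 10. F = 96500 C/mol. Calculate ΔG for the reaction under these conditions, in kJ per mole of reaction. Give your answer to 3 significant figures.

E°cell = +1.49 − (−0.34) = +1.83 V; the balanced reaction transfers n = 3 electrons.
Here Q = [Tl+(aq)]^3 / [Au3+(aq)] = 5.18×10^−11 (log Q = −10.286), giving E = +1.83 − (0.0592/3)·(−10.286) = +2.0330 V.
Then ΔG = −nFE = −3 × 96500 × +2.0330 J/mol = −589 kJ/mol.

−589 kJ/mol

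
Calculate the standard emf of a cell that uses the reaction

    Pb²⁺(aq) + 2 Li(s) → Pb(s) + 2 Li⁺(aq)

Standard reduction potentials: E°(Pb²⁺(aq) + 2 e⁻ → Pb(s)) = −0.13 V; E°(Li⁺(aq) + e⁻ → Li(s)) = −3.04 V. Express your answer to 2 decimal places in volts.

In the reaction as written, Pb²⁺(aq) is reduced (cathode) and Li⁺(aq) is produced by oxidation at the anode.
E°cell = E°(cathode) − E°(anode) = −0.13 − (−3.04) = +2.91 V.
The positive value indicates the reaction is spontaneous as written.

+2.91 V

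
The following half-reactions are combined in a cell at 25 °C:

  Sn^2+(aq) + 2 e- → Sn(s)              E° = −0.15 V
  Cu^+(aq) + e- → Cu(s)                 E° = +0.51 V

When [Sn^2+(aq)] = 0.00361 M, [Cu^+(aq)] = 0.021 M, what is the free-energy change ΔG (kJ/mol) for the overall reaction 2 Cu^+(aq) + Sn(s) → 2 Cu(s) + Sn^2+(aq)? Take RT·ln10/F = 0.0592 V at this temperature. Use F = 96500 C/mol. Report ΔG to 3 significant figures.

The standard cell potential is +0.51 − (−0.15) = +0.66 V, with n = 2 electrons in the balanced equation.
Here Q = [Sn^2+(aq)] / [Cu^+(aq)]^2 = 8.19 (log Q = 0.913), giving E = +0.66 − (0.0592/2)·(0.913) = +0.6330 V.
Finally ΔG = −nFE = −(2)(96500 C/mol)(+0.6330 V) = −122 kJ/mol.

−122 kJ/mol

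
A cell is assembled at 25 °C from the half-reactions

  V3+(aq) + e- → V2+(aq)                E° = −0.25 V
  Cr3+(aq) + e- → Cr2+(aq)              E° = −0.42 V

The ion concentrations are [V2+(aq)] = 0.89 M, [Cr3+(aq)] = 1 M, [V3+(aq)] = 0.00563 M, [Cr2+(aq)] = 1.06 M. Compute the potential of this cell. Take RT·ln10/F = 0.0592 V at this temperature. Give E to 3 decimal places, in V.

+0.041 V

V³⁺/V²⁺ is reduced (cathode, E° = −0.25 V) and Cr³⁺/Cr²⁺ is oxidized (anode).
E°cell = −0.25 − (−0.42) = +0.17 V, with n = 1 electron transferred.
Balancing gives V3+(aq) + Cr2+(aq) → V2+(aq) + Cr3+(aq); hence Q = ([V2+(aq)]·[Cr3+(aq)]) / ([V3+(aq)]·[Cr2+(aq)]) = 149 (log Q = 2.174).
E = E° − (0.0592/n)·log Q = +0.17 − (0.0592/1)(2.174) = +0.041 V.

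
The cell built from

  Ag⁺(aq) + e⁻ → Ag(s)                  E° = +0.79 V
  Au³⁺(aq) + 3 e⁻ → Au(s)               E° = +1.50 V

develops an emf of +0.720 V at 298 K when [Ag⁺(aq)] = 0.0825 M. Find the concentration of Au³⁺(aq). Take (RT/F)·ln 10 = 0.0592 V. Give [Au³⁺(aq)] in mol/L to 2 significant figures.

0.0018 M

The Au³⁺/Au couple has the larger reduction potential, so it is the cathode: E°cell = +1.50 − (+0.79) = +0.71 V and n = 3.
Rearranging E = E° − (0.0592/n)·log Q gives log Q = 3(+0.71 − (+0.720))/0.0592 = −0.507.
Balancing electrons gives Au³⁺(aq) + 3 Ag(s) → Au(s) + 3 Ag⁺(aq); thus Q = [Ag⁺(aq)]^3 / [Au³⁺(aq)].
Solving for the unknown gives log [Au³⁺(aq)] = −2.744, so [Au³⁺(aq)] ≈ 0.0018 M.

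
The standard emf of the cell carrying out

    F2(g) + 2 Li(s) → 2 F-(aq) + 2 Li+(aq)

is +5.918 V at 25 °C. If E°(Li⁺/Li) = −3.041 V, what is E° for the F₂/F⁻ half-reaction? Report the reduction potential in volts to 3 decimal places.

+2.877 V

In the reaction as written the F₂/F⁻ couple is reduced (cathode) and Li⁺/Li is oxidized (anode), so E°cell = E°(F₂/F⁻) − E°(Li⁺/Li).
E°(F₂/F⁻) = E°cell + E°(anode) = +5.918 + (−3.041) = +2.877 V.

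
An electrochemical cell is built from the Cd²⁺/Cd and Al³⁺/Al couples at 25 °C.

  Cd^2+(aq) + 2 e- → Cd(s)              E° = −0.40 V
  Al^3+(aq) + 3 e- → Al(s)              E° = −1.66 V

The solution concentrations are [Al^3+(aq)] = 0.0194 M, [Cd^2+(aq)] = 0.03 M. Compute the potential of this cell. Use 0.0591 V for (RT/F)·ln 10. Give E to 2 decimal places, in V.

+1.25 V

The Cd²⁺/Cd couple has the more positive E°, so it is the cathode; Al³⁺/Al is the anode.
E°cell = E°cat − E°an = −0.40 − (−1.66) = +1.26 V; n = 6.
Balancing gives 3 Cd^2+(aq) + 2 Al(s) → 3 Cd(s) + 2 Al^3+(aq); hence Q = [Al^3+(aq)]^2 / [Cd^2+(aq)]^3 = 13.9 (log Q = 1.144).
By the Nernst equation, E = +1.26 − (0.0591/6)·(1.144) = +1.25 V.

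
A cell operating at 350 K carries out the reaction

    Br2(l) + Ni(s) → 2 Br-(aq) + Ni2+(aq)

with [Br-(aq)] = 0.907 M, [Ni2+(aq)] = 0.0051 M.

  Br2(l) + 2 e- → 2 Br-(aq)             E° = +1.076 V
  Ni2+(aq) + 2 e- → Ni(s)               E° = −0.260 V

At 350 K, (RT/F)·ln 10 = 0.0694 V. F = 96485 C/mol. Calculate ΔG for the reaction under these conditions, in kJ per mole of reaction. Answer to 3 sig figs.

With Br₂/Br⁻ reduced at the cathode, E°cell = +1.076 − (−0.260) = +1.336 V and n = 2.
The reaction quotient is [Br-(aq)]^2·[Ni2+(aq)] = 0.0042; by Nernst, E = +1.336 − (0.0694/2)(−2.377) = +1.4185 V.
ΔG = −nFE = −(2)(96485)(+1.4185) J/mol = −274 kJ/mol.

−274 kJ/mol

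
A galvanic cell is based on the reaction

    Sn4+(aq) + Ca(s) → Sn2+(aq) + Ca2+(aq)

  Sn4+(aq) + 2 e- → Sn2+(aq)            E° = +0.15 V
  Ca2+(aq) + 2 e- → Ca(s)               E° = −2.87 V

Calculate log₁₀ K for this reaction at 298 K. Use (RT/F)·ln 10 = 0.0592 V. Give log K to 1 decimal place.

The Sn⁴⁺/Sn²⁺ couple is reduced (cathode); E°cell = +0.15 − (−2.87) = +3.02 V with n = 2.
At equilibrium E = 0, so log K = nE°cell / 0.0592 = (2)(+3.02) / 0.0592 = 102.0.

log K = 102.0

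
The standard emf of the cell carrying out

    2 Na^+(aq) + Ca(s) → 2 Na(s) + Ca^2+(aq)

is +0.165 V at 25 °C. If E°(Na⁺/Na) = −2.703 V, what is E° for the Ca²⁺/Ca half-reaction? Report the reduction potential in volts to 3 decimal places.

−2.868 V

In the reaction as written the Na⁺/Na couple is reduced (cathode) and Ca²⁺/Ca is oxidized (anode), so E°cell = E°(Na⁺/Na) − E°(Ca²⁺/Ca).
E°(Ca²⁺/Ca) = E°(cathode) − E°cell = −2.703 − (+0.165) = −2.868 V.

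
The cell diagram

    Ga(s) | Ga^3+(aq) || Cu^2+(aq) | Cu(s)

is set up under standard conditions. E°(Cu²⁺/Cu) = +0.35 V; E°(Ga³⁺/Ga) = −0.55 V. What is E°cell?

By convention the left-hand electrode in cell notation is the anode (oxidation) and the right-hand electrode is the cathode (reduction).
E°cell = E°(right) − E°(left) = +0.35 − (−0.55) = +0.90 V.

+0.90 V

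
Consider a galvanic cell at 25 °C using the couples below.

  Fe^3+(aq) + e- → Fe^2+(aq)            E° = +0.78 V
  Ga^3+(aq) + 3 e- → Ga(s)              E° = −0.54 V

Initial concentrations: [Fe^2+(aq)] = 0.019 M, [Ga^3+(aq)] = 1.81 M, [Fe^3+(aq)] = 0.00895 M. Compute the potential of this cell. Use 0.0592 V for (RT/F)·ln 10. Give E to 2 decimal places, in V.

Since E°(Fe³⁺/Fe²⁺) > E°(Ga³⁺/Ga), Fe³⁺/Fe²⁺ serves as the cathode.
The standard potential is +0.78 − (−0.54) = +1.32 V and the balanced reaction transfers n = 3 electrons.
For the overall reaction 3 Fe^3+(aq) + Ga(s) → 3 Fe^2+(aq) + Ga^3+(aq), Q = ([Fe^2+(aq)]^3·[Ga^3+(aq)]) / [Fe^3+(aq)]^3 = 17.3, giving log Q = 1.238.
By the Nernst equation, E = +1.32 − (0.0592/3)·(1.238) = +1.30 V.

+1.30 V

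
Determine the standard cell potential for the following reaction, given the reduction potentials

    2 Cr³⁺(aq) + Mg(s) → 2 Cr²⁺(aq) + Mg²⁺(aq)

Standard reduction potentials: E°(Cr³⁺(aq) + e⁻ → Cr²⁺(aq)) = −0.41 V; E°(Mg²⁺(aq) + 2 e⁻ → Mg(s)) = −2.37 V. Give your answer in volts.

+1.96 V

Cr³⁺(aq) gains electrons, so the Cr³⁺/Cr²⁺ couple is the cathode; the Mg²⁺/Mg couple is the anode.
E°cell = E°(cathode) − E°(anode) = −0.41 − (−2.37) = +1.96 V.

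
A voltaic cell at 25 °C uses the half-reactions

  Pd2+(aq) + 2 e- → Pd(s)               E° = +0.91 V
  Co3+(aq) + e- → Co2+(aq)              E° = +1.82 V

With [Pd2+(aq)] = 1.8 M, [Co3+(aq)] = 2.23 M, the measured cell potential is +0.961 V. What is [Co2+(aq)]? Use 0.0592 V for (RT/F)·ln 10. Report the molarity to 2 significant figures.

0.23 M

With Co³⁺/Co²⁺ at the cathode and Pd²⁺/Pd at the anode, E°cell = +1.82 − (+0.91) = +0.91 V (n = 2).
Rearranging E = E° − (0.0592/n)·log Q gives log Q = 2(+0.91 − (+0.961))/0.0592 = −1.723.
Balancing electrons gives 2 Co3+(aq) + Pd(s) → 2 Co2+(aq) + Pd2+(aq); thus Q = ([Co2+(aq)]^2·[Pd2+(aq)]) / [Co3+(aq)]^2.
Substituting the known concentrations and solving, log [Co2+(aq)] = −0.641 and [Co2+(aq)] = 0.23 M.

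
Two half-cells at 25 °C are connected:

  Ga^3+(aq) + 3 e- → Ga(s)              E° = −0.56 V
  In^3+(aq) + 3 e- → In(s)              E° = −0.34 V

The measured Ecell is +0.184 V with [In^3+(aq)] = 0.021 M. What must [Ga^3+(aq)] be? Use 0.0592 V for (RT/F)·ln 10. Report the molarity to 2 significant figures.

1.4 M

The In³⁺/In couple has the larger reduction potential, so it is the cathode: E°cell = −0.34 − (−0.56) = +0.22 V and n = 3.
Since E = E° − (0.0592/n)·log Q, log Q = n(E° − E)/0.0592 = 1.824.
The balanced reaction is In^3+(aq) + Ga(s) → In(s) + Ga^3+(aq), so Q = [Ga^3+(aq)] / [In^3+(aq)].
Substituting the known concentrations and solving, log [Ga^3+(aq)] = 0.146 and [Ga^3+(aq)] = 1.4 M.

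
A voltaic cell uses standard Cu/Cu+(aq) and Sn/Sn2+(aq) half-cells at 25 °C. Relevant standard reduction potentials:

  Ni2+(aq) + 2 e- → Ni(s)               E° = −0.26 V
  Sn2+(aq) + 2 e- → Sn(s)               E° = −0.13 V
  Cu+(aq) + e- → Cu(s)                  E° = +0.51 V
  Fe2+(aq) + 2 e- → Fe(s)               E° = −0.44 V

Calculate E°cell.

The Cu⁺/Cu couple has the higher E°, so Cu ion is reduced (cathode) and Sn is oxidized (anode).
E°cell = E°(cathode) − E°(anode) = +0.51 − (−0.13) = +0.64 V.

+0.64 V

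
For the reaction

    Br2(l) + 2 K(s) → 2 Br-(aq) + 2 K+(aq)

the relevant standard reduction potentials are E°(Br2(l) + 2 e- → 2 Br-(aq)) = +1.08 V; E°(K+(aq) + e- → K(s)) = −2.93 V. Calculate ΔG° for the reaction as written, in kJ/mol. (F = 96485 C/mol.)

−774 kJ/mol

In the reaction as written Br2(l) is reduced, so the Br₂/Br⁻ couple is the cathode and K⁺/K is the anode.
E°cell = +1.08 − (−2.93) = +4.01 V; balancing electrons gives n = 2.
ΔG° = −nFE°cell = −(2)(96485)(+4.01) J/mol = −774 kJ/mol.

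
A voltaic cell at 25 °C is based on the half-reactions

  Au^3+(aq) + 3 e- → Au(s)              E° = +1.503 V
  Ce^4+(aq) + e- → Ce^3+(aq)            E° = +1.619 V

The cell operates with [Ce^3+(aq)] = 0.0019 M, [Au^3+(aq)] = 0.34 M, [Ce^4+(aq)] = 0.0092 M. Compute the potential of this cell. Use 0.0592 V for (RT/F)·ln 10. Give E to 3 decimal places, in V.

+0.166 V

Since E°(Ce⁴⁺/Ce³⁺) > E°(Au³⁺/Au), Ce⁴⁺/Ce³⁺ serves as the cathode.
The standard potential is +1.619 − (+1.503) = +0.116 V and the balanced reaction transfers n = 3 electrons.
The balanced reaction is 3 Ce^4+(aq) + Au(s) → 3 Ce^3+(aq) + Au^3+(aq), so Q = ([Ce^3+(aq)]^3·[Au^3+(aq)]) / [Ce^4+(aq)]^3 = 0.00299 and log Q = −2.524.
By the Nernst equation, E = +0.116 − (0.0592/3)·(−2.524) = +0.166 V.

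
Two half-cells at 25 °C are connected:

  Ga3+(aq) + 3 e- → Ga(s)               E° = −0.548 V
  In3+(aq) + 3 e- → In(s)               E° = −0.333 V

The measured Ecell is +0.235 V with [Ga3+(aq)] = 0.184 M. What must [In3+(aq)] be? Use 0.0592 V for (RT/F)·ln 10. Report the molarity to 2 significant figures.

1.9 M

The In³⁺/In couple has the larger reduction potential, so it is the cathode: E°cell = −0.333 − (−0.548) = +0.215 V and n = 3.
From the Nernst equation, log Q = n(E° − E)/0.0592 = 3·(+0.215 − (+0.235))/0.0592 = −1.014.
For In3+(aq) + Ga(s) → In(s) + Ga3+(aq), the reaction quotient is Q = [Ga3+(aq)] / [In3+(aq)].
Substituting the known concentrations and solving, log [In3+(aq)] = 0.279 and [In3+(aq)] = 1.9 M.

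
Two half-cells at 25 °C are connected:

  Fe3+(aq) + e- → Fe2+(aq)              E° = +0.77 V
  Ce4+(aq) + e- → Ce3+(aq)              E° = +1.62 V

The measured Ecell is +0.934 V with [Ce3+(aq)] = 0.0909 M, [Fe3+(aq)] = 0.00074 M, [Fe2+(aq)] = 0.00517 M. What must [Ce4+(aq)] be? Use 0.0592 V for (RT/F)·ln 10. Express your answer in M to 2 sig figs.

0.34 M

With Ce⁴⁺/Ce³⁺ at the cathode and Fe³⁺/Fe²⁺ at the anode, E°cell = +1.62 − (+0.77) = +0.85 V (n = 1).
Rearranging E = E° − (0.0592/n)·log Q gives log Q = 1(+0.85 − (+0.934))/0.0592 = −1.419.
Balancing electrons gives Ce4+(aq) + Fe2+(aq) → Ce3+(aq) + Fe3+(aq); thus Q = ([Ce3+(aq)]·[Fe3+(aq)]) / ([Ce4+(aq)]·[Fe2+(aq)]).
Solving for the unknown gives log [Ce4+(aq)] = −0.467, so [Ce4+(aq)] ≈ 0.34 M.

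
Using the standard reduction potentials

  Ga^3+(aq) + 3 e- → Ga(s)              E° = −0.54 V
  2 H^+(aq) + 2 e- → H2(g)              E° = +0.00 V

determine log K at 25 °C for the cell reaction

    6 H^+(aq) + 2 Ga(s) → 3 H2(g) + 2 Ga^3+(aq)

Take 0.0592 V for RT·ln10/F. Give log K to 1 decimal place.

The 2H⁺/H₂ couple is reduced (cathode); E°cell = +0.00 − (−0.54) = +0.54 V with n = 6.
At equilibrium E = 0, so log K = nE°cell / 0.0592 = (6)(+0.54) / 0.0592 = 54.7.

log K = 54.7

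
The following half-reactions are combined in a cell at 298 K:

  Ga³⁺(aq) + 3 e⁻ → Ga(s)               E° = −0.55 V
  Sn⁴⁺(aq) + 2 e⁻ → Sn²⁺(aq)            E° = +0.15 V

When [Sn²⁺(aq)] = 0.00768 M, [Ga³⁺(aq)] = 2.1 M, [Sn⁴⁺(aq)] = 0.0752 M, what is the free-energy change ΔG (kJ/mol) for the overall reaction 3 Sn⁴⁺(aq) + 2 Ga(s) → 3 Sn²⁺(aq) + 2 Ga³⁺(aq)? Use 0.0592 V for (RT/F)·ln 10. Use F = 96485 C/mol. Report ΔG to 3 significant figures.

E°cell = +0.15 − (−0.55) = +0.70 V; the balanced reaction transfers n = 6 electrons.
Here Q = ([Sn²⁺(aq)]^3·[Ga³⁺(aq)]^2) / [Sn⁴⁺(aq)]^3 = 0.0047 (log Q = −2.328), giving E = +0.70 − (0.0592/6)·(−2.328) = +0.7230 V.
Then ΔG = −nFE = −6 × 96485 × +0.7230 J/mol = −419 kJ/mol.

−419 kJ/mol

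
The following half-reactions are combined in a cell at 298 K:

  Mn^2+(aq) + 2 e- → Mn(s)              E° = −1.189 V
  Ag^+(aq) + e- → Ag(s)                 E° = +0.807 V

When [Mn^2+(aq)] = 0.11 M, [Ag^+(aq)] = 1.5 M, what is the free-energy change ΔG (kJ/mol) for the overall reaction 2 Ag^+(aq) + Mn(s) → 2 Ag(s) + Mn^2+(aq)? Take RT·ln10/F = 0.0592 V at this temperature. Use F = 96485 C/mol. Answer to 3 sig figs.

With Ag⁺/Ag reduced at the cathode, E°cell = +0.807 − (−1.189) = +1.996 V and n = 2.
Q = [Mn^2+(aq)] / [Ag^+(aq)]^2 = 0.0489, so log Q = −1.311 and E = +1.996 − (0.0592/2)(−1.311) = +2.0348 V.
ΔG = −nFE = −(2)(96485)(+2.0348) J/mol = −393 kJ/mol.

−393 kJ/mol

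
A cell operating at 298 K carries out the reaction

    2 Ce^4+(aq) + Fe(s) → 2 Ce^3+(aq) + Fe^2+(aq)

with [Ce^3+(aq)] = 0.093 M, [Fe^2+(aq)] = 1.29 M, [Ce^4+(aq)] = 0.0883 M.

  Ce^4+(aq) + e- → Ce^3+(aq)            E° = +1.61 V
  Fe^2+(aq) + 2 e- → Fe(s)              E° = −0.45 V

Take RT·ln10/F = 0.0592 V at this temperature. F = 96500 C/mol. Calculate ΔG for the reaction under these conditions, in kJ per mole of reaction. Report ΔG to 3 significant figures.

−397 kJ/mol

E°cell = +1.61 − (−0.45) = +2.06 V; the balanced reaction transfers n = 2 electrons.
The reaction quotient is ([Ce^3+(aq)]^2·[Fe^2+(aq)]) / [Ce^4+(aq)]^2 = 1.43; by Nernst, E = +2.06 − (0.0592/2)(0.156) = +2.0554 V.
ΔG = −nFE = −(2)(96500)(+2.0554) J/mol = −397 kJ/mol.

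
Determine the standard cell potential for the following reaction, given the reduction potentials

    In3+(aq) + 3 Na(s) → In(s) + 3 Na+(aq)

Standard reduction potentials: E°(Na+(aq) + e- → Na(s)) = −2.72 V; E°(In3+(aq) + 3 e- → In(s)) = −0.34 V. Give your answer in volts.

+2.38 V

In3+(aq) gains electrons, so the In³⁺/In couple is the cathode; the Na⁺/Na couple is the anode.
E°cell = E°(cathode) − E°(anode) = −0.34 − (−2.72) = +2.38 V.
The positive value indicates the reaction is spontaneous as written.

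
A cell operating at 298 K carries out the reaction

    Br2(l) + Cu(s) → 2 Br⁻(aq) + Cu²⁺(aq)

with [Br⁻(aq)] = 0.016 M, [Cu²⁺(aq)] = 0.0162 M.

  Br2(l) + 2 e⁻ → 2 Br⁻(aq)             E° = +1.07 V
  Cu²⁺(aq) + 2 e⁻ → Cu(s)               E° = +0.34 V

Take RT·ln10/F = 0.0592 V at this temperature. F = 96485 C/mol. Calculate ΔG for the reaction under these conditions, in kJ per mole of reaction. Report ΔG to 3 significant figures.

With Br₂/Br⁻ reduced at the cathode, E°cell = +1.07 − (+0.34) = +0.73 V and n = 2.
The reaction quotient is [Br⁻(aq)]^2·[Cu²⁺(aq)] = 4.15×10^−6; by Nernst, E = +0.73 − (0.0592/2)(−5.382) = +0.8893 V.
Then ΔG = −nFE = −2 × 96485 × +0.8893 J/mol = −172 kJ/mol.

−172 kJ/mol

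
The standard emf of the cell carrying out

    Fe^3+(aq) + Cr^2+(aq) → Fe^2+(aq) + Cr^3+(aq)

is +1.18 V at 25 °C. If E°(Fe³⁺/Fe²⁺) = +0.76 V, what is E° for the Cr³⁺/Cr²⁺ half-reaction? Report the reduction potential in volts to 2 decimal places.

−0.42 V

In the reaction as written the Fe³⁺/Fe²⁺ couple is reduced (cathode) and Cr³⁺/Cr²⁺ is oxidized (anode), so E°cell = E°(Fe³⁺/Fe²⁺) − E°(Cr³⁺/Cr²⁺).
E°(Cr³⁺/Cr²⁺) = E°(cathode) − E°cell = +0.76 − (+1.18) = −0.42 V.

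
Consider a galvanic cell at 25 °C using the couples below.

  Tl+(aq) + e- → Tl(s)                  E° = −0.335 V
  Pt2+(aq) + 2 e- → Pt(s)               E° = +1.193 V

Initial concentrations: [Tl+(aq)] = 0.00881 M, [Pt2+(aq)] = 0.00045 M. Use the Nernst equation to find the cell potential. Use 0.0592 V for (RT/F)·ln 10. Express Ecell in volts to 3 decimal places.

+1.551 V

The Pt²⁺/Pt couple has the more positive E°, so it is the cathode; Tl⁺/Tl is the anode.
E°cell = +1.193 − (−0.335) = +1.528 V, with n = 2 electrons transferred.
Balancing gives Pt2+(aq) + 2 Tl(s) → Pt(s) + 2 Tl+(aq); hence Q = [Tl+(aq)]^2 / [Pt2+(aq)] = 0.172 (log Q = −0.763).
E = E° − (0.0592/n)·log Q = +1.528 − (0.0592/2)(−0.763) = +1.551 V.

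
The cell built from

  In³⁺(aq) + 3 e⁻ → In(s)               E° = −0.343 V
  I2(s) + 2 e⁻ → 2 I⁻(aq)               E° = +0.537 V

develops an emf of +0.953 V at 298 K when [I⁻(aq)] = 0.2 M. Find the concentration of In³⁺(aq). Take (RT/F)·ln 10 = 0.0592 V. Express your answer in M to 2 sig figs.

With I₂/I⁻ at the cathode and In³⁺/In at the anode, E°cell = +0.537 − (−0.343) = +0.880 V (n = 6).
Since E = E° − (0.0592/n)·log Q, log Q = n(E° − E)/0.0592 = −7.399.
The balanced reaction is 3 I2(s) + 2 In(s) → 6 I⁻(aq) + 2 In³⁺(aq), so Q = [I⁻(aq)]^6·[In³⁺(aq)]^2.
Substituting the known concentrations and solving, log [In³⁺(aq)] = −1.603 and [In³⁺(aq)] = 0.025 M.

0.025 M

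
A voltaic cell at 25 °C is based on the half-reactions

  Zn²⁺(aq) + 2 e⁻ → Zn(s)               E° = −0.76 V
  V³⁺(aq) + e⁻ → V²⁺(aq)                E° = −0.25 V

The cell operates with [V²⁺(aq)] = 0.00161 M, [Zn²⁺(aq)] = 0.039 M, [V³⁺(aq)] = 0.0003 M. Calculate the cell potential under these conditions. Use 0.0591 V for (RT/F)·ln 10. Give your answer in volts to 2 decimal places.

+0.51 V

The V³⁺/V²⁺ couple has the more positive E°, so it is the cathode; Zn²⁺/Zn is the anode.
E°cell = −0.25 − (−0.76) = +0.51 V, with n = 2 electrons transferred.
Balancing gives 2 V³⁺(aq) + Zn(s) → 2 V²⁺(aq) + Zn²⁺(aq); hence Q = ([V²⁺(aq)]^2·[Zn²⁺(aq)]) / [V³⁺(aq)]^2 = 1.12 (log Q = 0.050).
By the Nernst equation, E = +0.51 − (0.0591/2)·(0.050) = +0.51 V.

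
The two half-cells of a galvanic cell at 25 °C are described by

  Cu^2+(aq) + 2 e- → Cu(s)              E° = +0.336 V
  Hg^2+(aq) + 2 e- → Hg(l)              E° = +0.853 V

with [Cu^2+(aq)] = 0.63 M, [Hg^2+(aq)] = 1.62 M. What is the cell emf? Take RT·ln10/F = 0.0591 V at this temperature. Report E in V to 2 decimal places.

+0.53 V

The Hg²⁺/Hg couple has the more positive E°, so it is the cathode; Cu²⁺/Cu is the anode.
E°cell = +0.853 − (+0.336) = +0.517 V, with n = 2 electrons transferred.
The balanced reaction is Hg^2+(aq) + Cu(s) → Hg(l) + Cu^2+(aq), so Q = [Cu^2+(aq)] / [Hg^2+(aq)] = 0.389 and log Q = −0.410.
By the Nernst equation, E = +0.517 − (0.0591/2)·(−0.410) = +0.53 V.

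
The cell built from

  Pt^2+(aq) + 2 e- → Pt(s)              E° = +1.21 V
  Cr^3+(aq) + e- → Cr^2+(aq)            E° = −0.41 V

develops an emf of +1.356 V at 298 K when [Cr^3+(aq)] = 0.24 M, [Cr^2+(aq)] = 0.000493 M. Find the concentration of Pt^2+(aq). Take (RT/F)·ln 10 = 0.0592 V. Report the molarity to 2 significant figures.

With Pt²⁺/Pt at the cathode and Cr³⁺/Cr²⁺ at the anode, E°cell = +1.21 − (−0.41) = +1.62 V (n = 2).
Rearranging E = E° − (0.0592/n)·log Q gives log Q = 2(+1.62 − (+1.356))/0.0592 = 8.919.
Balancing electrons gives Pt^2+(aq) + 2 Cr^2+(aq) → Pt(s) + 2 Cr^3+(aq); thus Q = [Cr^3+(aq)]^2 / ([Pt^2+(aq)]·[Cr^2+(aq)]^2).
Solving for the unknown gives log [Pt^2+(aq)] = −3.544, so [Pt^2+(aq)] ≈ 0.00029 M.

0.00029 M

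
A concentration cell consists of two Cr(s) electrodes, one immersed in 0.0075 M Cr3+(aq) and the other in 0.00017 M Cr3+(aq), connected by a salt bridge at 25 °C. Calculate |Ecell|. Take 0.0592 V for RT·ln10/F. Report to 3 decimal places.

0.032 V

For a concentration cell E°cell = 0, since both electrodes use the same couple.
The compartment with the higher Cr3+(aq) concentration (0.0075 M) acts as the cathode; ions are reduced there and produced at the dilute (0.00017 M) anode.
With n = 3, Ecell = −(0.0592/3)·log([dilute]/[conc]) = −(0.0592/3)·log(0.00017/0.0075) = +0.032 V.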